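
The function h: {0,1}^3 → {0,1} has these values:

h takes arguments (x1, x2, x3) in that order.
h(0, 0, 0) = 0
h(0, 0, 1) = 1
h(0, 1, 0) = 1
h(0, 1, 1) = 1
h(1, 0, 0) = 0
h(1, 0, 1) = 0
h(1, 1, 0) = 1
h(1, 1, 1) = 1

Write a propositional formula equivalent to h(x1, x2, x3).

h(x1, x2, x3) = not ((((not x1 and not x2) and not x3) or ((x1 and not x2) and not x3)) or ((x1 and not x2) and x3))

The 0-rows are (0,0,0), (1,0,0), (1,0,1). Take each as a conjunction (¬x1·¬x2·¬x3, x1·¬x2·¬x3, x1·¬x2·x3), form their disjunction, and complement — that gives a formula that is 1 everywhere h is.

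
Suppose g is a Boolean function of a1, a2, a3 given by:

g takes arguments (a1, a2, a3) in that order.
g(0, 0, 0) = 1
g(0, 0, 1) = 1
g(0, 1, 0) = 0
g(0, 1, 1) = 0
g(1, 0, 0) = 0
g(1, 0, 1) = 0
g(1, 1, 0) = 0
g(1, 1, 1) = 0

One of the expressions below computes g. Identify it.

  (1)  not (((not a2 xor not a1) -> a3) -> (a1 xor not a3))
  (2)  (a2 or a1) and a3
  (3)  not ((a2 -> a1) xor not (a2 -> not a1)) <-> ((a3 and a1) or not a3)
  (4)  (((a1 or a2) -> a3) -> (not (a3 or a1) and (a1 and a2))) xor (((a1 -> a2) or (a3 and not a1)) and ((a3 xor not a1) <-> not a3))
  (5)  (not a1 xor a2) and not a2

(1) disagrees with g on (0,0,0) (formula → 0, table → 1); rule it out.
(2) disagrees with g on (0,0,0) (formula → 0, table → 1); rule it out.
(3) disagrees with g on (0,0,0) (formula → 0, table → 1); rule it out.
(4) disagrees with g on (0,1,1) (formula → 1, table → 0); rule it out.
That leaves (5). Evaluating it on every row reproduces the table of g exactly.

5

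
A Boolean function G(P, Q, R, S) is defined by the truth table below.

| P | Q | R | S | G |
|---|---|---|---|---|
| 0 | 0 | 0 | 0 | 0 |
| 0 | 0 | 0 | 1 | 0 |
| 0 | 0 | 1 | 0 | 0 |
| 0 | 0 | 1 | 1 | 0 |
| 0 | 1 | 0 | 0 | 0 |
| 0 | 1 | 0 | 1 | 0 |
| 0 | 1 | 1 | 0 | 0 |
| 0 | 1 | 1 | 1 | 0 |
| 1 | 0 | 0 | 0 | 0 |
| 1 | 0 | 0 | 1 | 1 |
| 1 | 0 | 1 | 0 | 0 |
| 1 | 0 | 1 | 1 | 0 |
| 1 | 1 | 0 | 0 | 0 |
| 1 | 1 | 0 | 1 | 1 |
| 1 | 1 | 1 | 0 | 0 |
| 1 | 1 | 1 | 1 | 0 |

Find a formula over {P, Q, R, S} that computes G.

G(P, Q, R, S) = (((P AND NOT Q) AND NOT R) AND S) OR (((P AND Q) AND NOT R) AND S)

G=1 on 2 inputs: (1,0,0,1), (1,1,0,1). Reading each as a conjunction of literals (P·¬Q·¬R·S, P·Q·¬R·S) and taking the OR gives the canonical DNF.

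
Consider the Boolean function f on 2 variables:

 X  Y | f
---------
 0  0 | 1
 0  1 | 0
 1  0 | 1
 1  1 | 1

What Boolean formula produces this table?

This is Y → X (false only at 0,1).

f(X, Y) = Y → X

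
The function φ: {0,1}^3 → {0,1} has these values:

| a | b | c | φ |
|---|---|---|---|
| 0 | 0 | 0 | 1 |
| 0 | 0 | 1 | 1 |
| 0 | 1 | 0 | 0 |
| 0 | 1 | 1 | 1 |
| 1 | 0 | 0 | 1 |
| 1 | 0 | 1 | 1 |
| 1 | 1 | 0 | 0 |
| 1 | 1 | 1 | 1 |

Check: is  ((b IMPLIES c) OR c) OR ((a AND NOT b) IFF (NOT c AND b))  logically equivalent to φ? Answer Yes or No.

Yes

Check the formula against φ row by row:
  a=0, b=0, c=0: formula gives 1, φ = 1 ✓
  a=0, b=0, c=1: formula gives 1, φ = 1 ✓
  a=0, b=1, c=0: formula gives 0, φ = 0 ✓
  a=0, b=1, c=1: formula gives 1, φ = 1 ✓
  a=1, b=0, c=0: formula gives 1, φ = 1 ✓
  … (the remaining 3 rows also agree.)
No disagreement on any input; they are logically equivalent.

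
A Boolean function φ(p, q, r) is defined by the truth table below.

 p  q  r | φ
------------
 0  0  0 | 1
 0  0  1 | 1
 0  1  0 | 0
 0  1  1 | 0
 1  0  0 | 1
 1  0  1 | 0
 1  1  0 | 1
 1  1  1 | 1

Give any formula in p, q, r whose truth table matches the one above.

There are just 3 zero rows: (0,1,0), (0,1,1), (1,0,1). Their minterms are ¬p·q·¬r, ¬p·q·r, p·¬q·r; the OR of those covers precisely the 0-outputs, and negating it yields φ.

φ(p, q, r) = NOT ((((NOT p AND q) AND NOT r) OR ((NOT p AND q) AND r)) OR ((p AND NOT q) AND r))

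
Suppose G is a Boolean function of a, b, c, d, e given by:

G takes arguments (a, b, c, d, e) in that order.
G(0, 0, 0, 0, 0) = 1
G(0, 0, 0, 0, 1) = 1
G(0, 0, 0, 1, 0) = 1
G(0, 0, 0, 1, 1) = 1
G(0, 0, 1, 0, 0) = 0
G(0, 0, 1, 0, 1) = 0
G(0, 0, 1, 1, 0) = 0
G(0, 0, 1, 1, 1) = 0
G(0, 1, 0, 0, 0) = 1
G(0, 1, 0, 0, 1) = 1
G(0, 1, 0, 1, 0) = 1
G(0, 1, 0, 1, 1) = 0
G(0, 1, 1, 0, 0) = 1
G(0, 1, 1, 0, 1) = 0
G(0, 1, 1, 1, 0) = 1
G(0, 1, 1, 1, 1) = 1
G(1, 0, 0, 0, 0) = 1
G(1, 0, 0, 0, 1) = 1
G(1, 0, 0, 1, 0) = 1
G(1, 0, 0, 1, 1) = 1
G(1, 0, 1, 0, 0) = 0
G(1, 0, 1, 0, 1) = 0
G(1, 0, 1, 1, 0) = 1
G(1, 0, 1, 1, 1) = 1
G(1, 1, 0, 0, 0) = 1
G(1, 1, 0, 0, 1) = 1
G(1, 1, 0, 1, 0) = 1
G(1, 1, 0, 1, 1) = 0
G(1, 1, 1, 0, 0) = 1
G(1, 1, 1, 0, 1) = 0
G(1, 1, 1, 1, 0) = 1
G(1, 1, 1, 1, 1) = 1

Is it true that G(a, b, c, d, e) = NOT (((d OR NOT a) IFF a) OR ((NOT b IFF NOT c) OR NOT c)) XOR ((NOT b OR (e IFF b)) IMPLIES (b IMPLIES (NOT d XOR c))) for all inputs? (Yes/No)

Yes

Evaluate NOT (((d OR NOT a) IFF a) OR ((NOT b IFF NOT c) OR NOT c)) XOR ((NOT b OR (e IFF b)) IMPLIES (b IMPLIES (NOT d XOR c))) on each row and compare to G:
  a=0, b=0, c=0, d=0, e=0: formula gives 1, G = 1 ✓
  a=0, b=0, c=0, d=0, e=1: formula gives 1, G = 1 ✓
  a=0, b=0, c=0, d=1, e=0: formula gives 1, G = 1 ✓
  a=0, b=0, c=0, d=1, e=1: formula gives 1, G = 1 ✓
  … (the remaining 28 rows also agree.)
All 32 rows match — the expression computes G exactly.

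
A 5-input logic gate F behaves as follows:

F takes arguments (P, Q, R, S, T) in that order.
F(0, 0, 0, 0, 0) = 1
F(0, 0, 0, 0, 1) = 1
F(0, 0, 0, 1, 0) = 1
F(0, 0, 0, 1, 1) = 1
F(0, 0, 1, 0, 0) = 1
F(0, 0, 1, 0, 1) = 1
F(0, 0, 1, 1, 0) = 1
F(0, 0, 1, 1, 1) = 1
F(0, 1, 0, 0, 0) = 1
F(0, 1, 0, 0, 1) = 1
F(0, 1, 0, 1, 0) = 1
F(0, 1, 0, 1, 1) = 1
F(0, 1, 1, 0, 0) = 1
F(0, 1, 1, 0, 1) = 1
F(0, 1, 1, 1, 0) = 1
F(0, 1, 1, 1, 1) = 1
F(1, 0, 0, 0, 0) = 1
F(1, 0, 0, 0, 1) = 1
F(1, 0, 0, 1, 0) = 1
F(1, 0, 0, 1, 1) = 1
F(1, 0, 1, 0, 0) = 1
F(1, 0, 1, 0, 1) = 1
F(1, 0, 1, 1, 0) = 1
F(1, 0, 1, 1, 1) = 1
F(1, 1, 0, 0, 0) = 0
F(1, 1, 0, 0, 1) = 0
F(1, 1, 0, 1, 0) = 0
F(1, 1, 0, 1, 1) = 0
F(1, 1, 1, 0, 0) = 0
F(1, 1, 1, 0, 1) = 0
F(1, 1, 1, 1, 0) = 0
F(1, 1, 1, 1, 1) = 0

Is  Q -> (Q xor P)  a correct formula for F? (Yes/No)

Yes

Evaluate Q -> (Q xor P) on each row and compare to F:
  P=0, Q=0, R=0, S=0, T=0: formula gives 1, F = 1 ✓
  P=0, Q=0, R=0, S=0, T=1: formula gives 1, F = 1 ✓
  P=0, Q=0, R=0, S=1, T=0: formula gives 1, F = 1 ✓
  P=0, Q=0, R=0, S=1, T=1: formula gives 1, F = 1 ✓
  … (the remaining 28 rows also agree.)
No disagreement on any input; they are logically equivalent.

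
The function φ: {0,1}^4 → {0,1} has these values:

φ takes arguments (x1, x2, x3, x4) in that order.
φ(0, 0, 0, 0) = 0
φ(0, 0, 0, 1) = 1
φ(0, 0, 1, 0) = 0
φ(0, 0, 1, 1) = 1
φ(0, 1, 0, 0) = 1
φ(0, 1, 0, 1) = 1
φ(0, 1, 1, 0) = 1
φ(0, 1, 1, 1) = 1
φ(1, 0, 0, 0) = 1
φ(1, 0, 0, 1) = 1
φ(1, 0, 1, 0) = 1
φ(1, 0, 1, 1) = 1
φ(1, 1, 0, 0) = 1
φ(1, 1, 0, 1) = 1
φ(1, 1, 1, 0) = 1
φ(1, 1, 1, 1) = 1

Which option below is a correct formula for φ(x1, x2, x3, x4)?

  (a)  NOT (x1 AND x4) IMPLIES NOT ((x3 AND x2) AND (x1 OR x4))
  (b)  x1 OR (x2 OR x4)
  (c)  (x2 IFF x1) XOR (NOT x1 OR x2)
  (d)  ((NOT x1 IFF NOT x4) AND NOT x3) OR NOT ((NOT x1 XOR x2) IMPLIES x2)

b

(a) fails at (0,0,0,0): the formula yields 1, φ is 0.
(c) fails at (0,0,0,1): the formula yields 0, φ is 1.
(d) fails at (0,0,0,0): the formula yields 1, φ is 0.
Only (b) survives; checking it on all 16 rows confirms it matches φ.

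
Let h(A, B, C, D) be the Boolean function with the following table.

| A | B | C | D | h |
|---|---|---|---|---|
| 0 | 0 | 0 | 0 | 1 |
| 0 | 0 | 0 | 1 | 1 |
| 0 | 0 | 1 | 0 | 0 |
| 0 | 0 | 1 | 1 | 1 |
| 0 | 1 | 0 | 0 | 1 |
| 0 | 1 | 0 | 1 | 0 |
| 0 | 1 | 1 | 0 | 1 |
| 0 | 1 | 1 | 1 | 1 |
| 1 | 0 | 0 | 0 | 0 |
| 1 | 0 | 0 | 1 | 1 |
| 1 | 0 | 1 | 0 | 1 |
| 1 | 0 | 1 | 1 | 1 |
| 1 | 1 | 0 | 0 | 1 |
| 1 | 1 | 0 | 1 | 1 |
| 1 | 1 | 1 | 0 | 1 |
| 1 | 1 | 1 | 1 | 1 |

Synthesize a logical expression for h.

h(A, B, C, D) = NOT (((((NOT A AND NOT B) AND C) AND NOT D) OR (((NOT A AND B) AND NOT C) AND D)) OR (((A AND NOT B) AND NOT C) AND NOT D))

The 0-rows are (0,0,1,0), (0,1,0,1), (1,0,0,0). Take each as a conjunction (¬A·¬B·C·¬D, ¬A·B·¬C·D, A·¬B·¬C·¬D), form their disjunction, and complement — that gives a formula that is 1 everywhere h is.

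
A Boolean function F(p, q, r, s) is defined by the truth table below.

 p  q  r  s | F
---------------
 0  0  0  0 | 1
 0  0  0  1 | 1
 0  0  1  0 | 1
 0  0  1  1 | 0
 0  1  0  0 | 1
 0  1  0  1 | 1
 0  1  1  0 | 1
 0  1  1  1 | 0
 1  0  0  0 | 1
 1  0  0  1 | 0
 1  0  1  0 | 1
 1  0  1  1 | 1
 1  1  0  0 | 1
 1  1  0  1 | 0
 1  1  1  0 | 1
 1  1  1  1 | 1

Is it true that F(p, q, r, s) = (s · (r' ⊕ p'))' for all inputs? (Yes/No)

Yes

Check the formula against F row by row:
  p=0, q=0, r=0, s=0: formula gives 1, F = 1 ✓
  p=0, q=0, r=0, s=1: formula gives 1, F = 1 ✓
  p=0, q=0, r=1, s=0: formula gives 1, F = 1 ✓
  p=0, q=0, r=1, s=1: formula gives 0, F = 0 ✓
  …and likewise for the remaining 12 rows.
No disagreement on any input; they are logically equivalent.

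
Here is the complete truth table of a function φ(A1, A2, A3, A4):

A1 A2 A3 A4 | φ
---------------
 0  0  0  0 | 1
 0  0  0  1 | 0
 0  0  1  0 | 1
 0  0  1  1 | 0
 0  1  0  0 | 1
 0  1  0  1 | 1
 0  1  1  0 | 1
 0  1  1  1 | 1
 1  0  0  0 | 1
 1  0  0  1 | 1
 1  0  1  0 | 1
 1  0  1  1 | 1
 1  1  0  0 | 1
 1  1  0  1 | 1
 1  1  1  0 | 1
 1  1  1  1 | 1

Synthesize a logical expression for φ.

There are just 2 zero rows: (0,0,0,1), (0,0,1,1). Their minterms are ¬A1·¬A2·¬A3·A4, ¬A1·¬A2·A3·A4; the OR of those covers precisely the 0-outputs, and negating it yields φ.

φ(A1, A2, A3, A4) = ¬((((¬A1 ∧ ¬A2) ∧ ¬A3) ∧ A4) ∨ (((¬A1 ∧ ¬A2) ∧ A3) ∧ A4))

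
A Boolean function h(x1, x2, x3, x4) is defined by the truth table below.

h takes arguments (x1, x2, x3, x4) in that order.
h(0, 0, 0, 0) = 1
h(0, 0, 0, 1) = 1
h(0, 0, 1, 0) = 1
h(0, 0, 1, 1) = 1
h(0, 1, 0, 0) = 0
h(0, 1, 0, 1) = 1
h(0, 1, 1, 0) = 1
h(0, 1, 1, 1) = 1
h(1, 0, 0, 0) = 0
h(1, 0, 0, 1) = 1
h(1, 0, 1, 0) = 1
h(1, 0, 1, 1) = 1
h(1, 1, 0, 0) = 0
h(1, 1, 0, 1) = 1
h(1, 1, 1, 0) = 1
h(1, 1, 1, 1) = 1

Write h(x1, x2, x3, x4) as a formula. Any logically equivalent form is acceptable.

h(x1, x2, x3, x4) = (((((x1' · x2) · x3') · x4') + (((x1 · x2') · x3') · x4')) + (((x1 · x2) · x3') · x4'))'

h is 0 on only 3 rows — (0,1,0,0), (1,0,0,0), (1,1,0,0). Writing each as a minterm (¬x1·x2·¬x3·¬x4, x1·¬x2·¬x3·¬x4, x1·x2·¬x3·¬x4) and OR-ing them characterizes exactly where h=0, so h is the negation of that disjunction.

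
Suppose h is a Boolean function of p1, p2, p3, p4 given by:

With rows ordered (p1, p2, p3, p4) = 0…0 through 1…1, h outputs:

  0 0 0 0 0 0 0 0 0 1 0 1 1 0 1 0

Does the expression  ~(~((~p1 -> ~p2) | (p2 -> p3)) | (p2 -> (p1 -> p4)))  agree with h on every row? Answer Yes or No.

Check the formula against h row by row:
  p1=0, p2=0, p3=0, p4=0: formula gives 0, h = 0 ✓
  p1=0, p2=0, p3=0, p4=1: formula gives 0, h = 0 ✓
  p1=0, p2=0, p3=1, p4=0: formula gives 0, h = 0 ✓
  p1=0, p2=0, p3=1, p4=1: formula gives 0, h = 0 ✓
  …
  p1=1, p2=0, p3=0, p4=1: formula gives 0, but h = 1 ✗
Since they disagree at (1,0,0,1), the expression is not a correct formula for h.

No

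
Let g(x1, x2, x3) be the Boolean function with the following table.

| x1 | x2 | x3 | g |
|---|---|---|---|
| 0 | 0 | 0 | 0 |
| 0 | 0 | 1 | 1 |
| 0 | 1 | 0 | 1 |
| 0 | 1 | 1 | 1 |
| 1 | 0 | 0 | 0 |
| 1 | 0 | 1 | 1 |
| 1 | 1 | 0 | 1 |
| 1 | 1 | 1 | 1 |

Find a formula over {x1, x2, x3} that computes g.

g(x1, x2, x3) = (((x1' · x2') · x3') + ((x1 · x2') · x3'))'

The 0-rows are (0,0,0), (1,0,0). Take each as a conjunction (¬x1·¬x2·¬x3, x1·¬x2·¬x3), form their disjunction, and complement — that gives a formula that is 1 everywhere g is.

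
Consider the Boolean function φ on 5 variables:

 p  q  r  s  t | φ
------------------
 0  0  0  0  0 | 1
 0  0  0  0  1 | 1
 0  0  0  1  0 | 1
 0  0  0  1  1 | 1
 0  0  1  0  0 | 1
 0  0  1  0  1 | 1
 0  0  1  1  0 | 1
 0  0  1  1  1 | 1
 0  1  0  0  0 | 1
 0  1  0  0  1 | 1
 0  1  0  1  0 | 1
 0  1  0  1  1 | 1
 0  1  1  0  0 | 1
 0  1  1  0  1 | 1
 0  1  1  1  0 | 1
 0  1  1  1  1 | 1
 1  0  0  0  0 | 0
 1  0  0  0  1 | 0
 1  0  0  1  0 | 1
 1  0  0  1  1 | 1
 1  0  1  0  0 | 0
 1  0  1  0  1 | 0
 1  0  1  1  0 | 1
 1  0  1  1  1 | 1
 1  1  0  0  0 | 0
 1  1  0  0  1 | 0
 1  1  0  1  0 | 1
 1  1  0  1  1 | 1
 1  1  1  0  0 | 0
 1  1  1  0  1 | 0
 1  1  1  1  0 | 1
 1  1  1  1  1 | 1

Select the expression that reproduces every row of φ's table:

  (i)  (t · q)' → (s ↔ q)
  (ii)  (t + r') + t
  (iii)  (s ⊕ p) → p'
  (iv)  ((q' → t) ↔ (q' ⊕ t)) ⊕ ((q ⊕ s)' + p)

(i): at (0,0,0,1,0) it gives 0, but φ = 1 — eliminated.
(ii): at (0,0,1,0,0) it gives 0, but φ = 1 — eliminated.
(iv): at (0,0,0,1,0) it gives 0, but φ = 1 — eliminated.
That leaves (iii). Evaluating it on every row reproduces the table of φ exactly.

iii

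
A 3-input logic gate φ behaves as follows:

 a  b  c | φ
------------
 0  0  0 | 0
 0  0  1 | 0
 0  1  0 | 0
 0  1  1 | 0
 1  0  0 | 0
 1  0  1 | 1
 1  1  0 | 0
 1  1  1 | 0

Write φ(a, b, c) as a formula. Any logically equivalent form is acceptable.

φ(a, b, c) = (a ∧ ¬b) ∧ c

φ is 1 on exactly one input, (1,0,1), whose minterm is a·¬b·c. So φ is just that conjunction.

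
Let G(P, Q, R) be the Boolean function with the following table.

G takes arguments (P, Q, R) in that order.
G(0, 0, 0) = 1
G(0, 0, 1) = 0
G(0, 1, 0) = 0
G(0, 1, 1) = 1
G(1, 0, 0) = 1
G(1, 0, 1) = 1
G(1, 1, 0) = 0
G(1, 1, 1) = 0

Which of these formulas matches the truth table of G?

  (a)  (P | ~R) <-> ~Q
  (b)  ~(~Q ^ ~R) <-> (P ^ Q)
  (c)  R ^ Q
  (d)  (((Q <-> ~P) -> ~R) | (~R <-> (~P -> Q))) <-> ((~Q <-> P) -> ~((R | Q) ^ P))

(b) fails at (0,0,0): the formula yields 0, G is 1.
(c) fails at (0,0,0): the formula yields 0, G is 1.
(d) fails at (0,0,1): the formula yields 1, G is 0.
(a) is the remaining candidate, and it agrees with G on all 8 inputs.

a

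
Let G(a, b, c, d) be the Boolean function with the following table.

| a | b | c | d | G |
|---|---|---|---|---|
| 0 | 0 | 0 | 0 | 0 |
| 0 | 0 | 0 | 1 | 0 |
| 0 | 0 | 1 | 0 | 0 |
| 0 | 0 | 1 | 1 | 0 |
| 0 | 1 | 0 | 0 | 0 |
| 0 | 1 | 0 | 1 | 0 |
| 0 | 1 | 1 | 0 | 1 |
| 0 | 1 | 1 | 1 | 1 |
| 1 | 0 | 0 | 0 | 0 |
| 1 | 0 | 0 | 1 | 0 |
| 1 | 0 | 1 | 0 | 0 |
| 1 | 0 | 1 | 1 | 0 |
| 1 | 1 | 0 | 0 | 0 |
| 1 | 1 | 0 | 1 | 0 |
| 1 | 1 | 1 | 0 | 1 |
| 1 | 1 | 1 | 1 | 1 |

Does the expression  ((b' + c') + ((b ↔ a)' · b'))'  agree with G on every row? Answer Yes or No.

Test each input against both G and the formula:
  a=0, b=0, c=0, d=0: formula gives 0, G = 0 ✓
  a=0, b=0, c=0, d=1: formula gives 0, G = 0 ✓
  a=0, b=0, c=1, d=0: formula gives 0, G = 0 ✓
  a=0, b=0, c=1, d=1: formula gives 0, G = 0 ✓
  …and likewise for the remaining 12 rows.
All 16 rows match — the expression computes G exactly.

Yes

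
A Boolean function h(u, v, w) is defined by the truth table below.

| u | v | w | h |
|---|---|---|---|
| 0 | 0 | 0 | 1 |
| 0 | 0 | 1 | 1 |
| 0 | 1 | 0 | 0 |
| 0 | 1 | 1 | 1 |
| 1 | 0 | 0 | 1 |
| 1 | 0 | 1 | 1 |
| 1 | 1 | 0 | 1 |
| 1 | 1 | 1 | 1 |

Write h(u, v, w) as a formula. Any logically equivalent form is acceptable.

h(u, v, w) = ~((~u & v) & ~w)

Only row (0,1,0) gives 0. So h is 1 everywhere except there — the complement of the minterm ¬u·v·¬w.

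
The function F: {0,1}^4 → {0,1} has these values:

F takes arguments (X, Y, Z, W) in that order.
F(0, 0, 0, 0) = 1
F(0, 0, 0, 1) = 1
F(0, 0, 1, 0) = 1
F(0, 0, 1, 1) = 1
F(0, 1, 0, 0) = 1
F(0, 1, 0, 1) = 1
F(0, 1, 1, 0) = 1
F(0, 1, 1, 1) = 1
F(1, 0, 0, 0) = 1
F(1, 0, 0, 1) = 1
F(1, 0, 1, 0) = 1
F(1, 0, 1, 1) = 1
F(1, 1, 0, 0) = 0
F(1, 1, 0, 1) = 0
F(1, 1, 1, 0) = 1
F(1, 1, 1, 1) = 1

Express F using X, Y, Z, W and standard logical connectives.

There are just 2 zero rows: (1,1,0,0), (1,1,0,1). Their minterms are X·Y·¬Z·¬W, X·Y·¬Z·W; the OR of those covers precisely the 0-outputs, and negating it yields F.

F(X, Y, Z, W) = ¬((((X ∧ Y) ∧ ¬Z) ∧ ¬W) ∨ (((X ∧ Y) ∧ ¬Z) ∧ W))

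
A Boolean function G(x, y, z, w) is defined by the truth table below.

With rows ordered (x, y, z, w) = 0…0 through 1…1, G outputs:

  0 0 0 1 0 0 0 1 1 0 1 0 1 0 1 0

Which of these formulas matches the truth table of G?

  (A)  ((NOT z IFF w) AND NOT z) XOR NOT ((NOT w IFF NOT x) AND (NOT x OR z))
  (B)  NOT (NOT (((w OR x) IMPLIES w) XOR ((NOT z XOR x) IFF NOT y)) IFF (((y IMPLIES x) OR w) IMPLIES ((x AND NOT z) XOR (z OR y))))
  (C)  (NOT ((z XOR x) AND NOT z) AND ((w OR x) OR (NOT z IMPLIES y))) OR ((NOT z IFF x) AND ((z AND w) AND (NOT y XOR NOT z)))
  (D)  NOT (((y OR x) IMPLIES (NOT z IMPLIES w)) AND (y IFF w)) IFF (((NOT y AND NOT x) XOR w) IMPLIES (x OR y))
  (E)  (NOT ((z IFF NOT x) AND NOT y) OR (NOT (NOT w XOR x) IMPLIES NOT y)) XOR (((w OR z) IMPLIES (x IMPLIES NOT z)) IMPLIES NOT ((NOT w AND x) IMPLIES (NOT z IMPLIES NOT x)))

(B) disagrees with G on (0,0,0,0) (formula → 1, table → 0); rule it out.
(C) disagrees with G on (0,0,0,1) (formula → 1, table → 0); rule it out.
(D) disagrees with G on (0,0,0,0) (formula → 1, table → 0); rule it out.
(E) disagrees with G on (0,0,0,0) (formula → 1, table → 0); rule it out.
Only (A) survives; checking it on all 16 rows confirms it matches G.

A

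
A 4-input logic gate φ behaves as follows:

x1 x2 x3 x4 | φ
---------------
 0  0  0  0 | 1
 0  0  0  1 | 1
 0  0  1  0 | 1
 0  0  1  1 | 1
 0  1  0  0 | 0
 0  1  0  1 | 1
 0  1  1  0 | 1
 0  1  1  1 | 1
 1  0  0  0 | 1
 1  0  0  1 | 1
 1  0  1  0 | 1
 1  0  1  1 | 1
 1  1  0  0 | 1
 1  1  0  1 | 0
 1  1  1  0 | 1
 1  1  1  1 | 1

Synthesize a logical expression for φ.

The 0-rows are (0,1,0,0), (1,1,0,1). Take each as a conjunction (¬x1·x2·¬x3·¬x4, x1·x2·¬x3·x4), form their disjunction, and complement — that gives a formula that is 1 everywhere φ is.

φ(x1, x2, x3, x4) = ~((((~x1 & x2) & ~x3) & ~x4) | (((x1 & x2) & ~x3) & x4))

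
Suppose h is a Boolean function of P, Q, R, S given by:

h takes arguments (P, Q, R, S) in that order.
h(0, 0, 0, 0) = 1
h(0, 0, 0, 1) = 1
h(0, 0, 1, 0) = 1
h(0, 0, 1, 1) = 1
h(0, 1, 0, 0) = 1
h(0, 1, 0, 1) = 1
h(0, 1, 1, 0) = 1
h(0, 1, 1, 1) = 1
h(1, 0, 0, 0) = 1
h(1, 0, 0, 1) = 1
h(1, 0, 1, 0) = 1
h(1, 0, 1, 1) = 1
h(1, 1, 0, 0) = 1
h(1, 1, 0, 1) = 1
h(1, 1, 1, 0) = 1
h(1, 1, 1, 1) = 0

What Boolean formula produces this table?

h(P, Q, R, S) = ¬(((P ∧ Q) ∧ R) ∧ S)

The output is 0 only when every input is 1 — NAND of all inputs.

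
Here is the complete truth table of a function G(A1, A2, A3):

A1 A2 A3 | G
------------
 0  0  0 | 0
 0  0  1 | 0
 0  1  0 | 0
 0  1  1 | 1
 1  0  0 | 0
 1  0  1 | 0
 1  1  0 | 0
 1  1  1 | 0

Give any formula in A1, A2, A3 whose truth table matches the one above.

G(A1, A2, A3) = (not A1 and A2) and A3

Only row (0,1,1) gives 1. That row's minterm ¬A1·A2·A3 is G directly.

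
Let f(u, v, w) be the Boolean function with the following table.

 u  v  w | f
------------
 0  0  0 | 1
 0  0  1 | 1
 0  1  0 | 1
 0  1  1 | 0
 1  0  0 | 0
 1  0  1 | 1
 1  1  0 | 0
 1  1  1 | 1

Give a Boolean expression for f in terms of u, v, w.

f(u, v, w) = NOT ((((NOT u AND v) AND w) OR ((u AND NOT v) AND NOT w)) OR ((u AND v) AND NOT w))

The 0-rows are (0,1,1), (1,0,0), (1,1,0). Take each as a conjunction (¬u·v·w, u·¬v·¬w, u·v·¬w), form their disjunction, and complement — that gives a formula that is 1 everywhere f is.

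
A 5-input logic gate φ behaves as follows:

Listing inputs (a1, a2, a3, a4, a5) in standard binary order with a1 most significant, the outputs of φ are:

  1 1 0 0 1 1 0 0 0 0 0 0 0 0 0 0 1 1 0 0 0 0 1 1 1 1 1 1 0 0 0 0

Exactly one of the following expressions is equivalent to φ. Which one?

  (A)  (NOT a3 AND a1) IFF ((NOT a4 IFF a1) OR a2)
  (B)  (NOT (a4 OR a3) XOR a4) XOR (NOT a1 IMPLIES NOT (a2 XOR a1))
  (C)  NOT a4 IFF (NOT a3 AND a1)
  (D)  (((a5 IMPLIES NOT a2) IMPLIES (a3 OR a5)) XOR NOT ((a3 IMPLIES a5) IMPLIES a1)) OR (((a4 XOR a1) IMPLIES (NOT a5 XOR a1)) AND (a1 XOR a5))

A

(B) fails at (0,0,0,0,0): the formula yields 0, φ is 1.
(C) fails at (0,0,0,0,0): the formula yields 0, φ is 1.
(D) fails at (0,0,0,1,0): the formula yields 1, φ is 0.
(A) is the remaining candidate, and it agrees with φ on all 32 inputs.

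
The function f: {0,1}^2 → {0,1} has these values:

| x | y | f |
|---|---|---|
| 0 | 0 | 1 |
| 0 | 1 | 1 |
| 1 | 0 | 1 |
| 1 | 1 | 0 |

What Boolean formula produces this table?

The output is 0 only when every input is 1 — NAND of all inputs.

f(x, y) = (x · y)'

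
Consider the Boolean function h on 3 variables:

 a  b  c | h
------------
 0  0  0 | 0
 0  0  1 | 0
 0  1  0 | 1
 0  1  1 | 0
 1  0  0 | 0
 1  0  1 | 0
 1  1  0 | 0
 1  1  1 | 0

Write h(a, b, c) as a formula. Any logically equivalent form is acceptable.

Only row (0,1,0) gives 1. That row's minterm ¬a·b·¬c is h directly.

h(a, b, c) = (~a & b) & ~c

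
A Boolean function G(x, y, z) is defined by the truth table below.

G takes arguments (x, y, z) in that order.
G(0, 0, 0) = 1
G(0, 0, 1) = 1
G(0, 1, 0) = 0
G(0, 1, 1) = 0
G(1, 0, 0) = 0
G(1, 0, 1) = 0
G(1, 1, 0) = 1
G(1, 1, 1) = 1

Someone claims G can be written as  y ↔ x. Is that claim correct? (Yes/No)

Check the formula against G row by row:
  x=0, y=0, z=0: formula gives 1, G = 1 ✓
  x=0, y=0, z=1: formula gives 1, G = 1 ✓
  x=0, y=1, z=0: formula gives 0, G = 0 ✓
  x=0, y=1, z=1: formula gives 0, G = 0 ✓
  x=1, y=0, z=0: formula gives 0, G = 0 ✓
  … (the remaining 3 rows also agree.)
Every row agrees, so the formula is equivalent.

Yes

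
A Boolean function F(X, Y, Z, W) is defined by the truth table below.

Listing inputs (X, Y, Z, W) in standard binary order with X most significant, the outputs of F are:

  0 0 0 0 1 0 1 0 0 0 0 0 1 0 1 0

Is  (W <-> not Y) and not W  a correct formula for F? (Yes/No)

Yes

Evaluate (W <-> not Y) and not W on each row and compare to F:
  X=0, Y=0, Z=0, W=0: formula gives 0, F = 0 ✓
  X=0, Y=0, Z=0, W=1: formula gives 0, F = 0 ✓
  X=0, Y=0, Z=1, W=0: formula gives 0, F = 0 ✓
  X=0, Y=0, Z=1, W=1: formula gives 0, F = 0 ✓
  … (the remaining 12 rows also agree.)
All 16 rows match — the expression computes F exactly.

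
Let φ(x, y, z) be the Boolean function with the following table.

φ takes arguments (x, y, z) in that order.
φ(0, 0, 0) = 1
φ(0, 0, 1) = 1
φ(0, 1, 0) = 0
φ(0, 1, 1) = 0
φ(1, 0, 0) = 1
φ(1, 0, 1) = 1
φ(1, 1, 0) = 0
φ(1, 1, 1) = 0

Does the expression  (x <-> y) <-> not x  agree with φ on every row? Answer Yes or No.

Yes

Check the formula against φ row by row:
  x=0, y=0, z=0: formula gives 1, φ = 1 ✓
  x=0, y=0, z=1: formula gives 1, φ = 1 ✓
  x=0, y=1, z=0: formula gives 0, φ = 0 ✓
  x=0, y=1, z=1: formula gives 0, φ = 0 ✓
  x=1, y=0, z=0: formula gives 1, φ = 1 ✓
  … (the remaining 3 rows also agree.)
No disagreement on any input; they are logically equivalent.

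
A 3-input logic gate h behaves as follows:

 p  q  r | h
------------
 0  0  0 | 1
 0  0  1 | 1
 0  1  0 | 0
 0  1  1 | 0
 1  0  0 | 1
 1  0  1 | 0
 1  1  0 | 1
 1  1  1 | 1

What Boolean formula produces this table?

h(p, q, r) = ((((p' · q) · r') + ((p' · q) · r)) + ((p · q') · r))'

h is 0 on only 3 rows — (0,1,0), (0,1,1), (1,0,1). Writing each as a minterm (¬p·q·¬r, ¬p·q·r, p·¬q·r) and OR-ing them characterizes exactly where h=0, so h is the negation of that disjunction.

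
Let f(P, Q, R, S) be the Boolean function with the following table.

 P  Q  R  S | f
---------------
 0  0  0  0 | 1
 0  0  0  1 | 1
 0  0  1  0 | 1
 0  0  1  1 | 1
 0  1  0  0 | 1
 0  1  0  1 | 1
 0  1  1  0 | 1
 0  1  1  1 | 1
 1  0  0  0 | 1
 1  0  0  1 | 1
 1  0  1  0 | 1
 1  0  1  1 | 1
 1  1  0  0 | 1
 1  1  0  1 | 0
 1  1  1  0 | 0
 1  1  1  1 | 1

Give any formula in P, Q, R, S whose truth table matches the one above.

f(P, Q, R, S) = not ((((P and Q) and not R) and S) or (((P and Q) and R) and not S))

The 0-rows are (1,1,0,1), (1,1,1,0). Take each as a conjunction (P·Q·¬R·S, P·Q·R·¬S), form their disjunction, and complement — that gives a formula that is 1 everywhere f is.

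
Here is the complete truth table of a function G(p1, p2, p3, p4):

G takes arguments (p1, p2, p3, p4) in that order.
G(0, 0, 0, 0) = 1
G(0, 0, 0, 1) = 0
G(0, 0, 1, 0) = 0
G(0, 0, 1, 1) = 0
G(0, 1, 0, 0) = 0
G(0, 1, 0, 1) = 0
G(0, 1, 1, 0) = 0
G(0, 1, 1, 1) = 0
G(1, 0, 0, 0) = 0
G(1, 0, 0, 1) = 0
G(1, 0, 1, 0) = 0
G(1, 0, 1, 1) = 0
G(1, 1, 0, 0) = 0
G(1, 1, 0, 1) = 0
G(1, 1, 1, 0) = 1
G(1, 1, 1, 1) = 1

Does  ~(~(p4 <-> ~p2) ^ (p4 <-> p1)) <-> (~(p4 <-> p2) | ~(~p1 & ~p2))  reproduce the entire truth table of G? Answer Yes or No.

Evaluate ~(~(p4 <-> ~p2) ^ (p4 <-> p1)) <-> (~(p4 <-> p2) | ~(~p1 & ~p2)) on each row and compare to G:
  p1=0, p2=0, p3=0, p4=0: formula gives 0, but G = 1 ✗
Since they disagree at (0,0,0,0), the expression is not a correct formula for G.

No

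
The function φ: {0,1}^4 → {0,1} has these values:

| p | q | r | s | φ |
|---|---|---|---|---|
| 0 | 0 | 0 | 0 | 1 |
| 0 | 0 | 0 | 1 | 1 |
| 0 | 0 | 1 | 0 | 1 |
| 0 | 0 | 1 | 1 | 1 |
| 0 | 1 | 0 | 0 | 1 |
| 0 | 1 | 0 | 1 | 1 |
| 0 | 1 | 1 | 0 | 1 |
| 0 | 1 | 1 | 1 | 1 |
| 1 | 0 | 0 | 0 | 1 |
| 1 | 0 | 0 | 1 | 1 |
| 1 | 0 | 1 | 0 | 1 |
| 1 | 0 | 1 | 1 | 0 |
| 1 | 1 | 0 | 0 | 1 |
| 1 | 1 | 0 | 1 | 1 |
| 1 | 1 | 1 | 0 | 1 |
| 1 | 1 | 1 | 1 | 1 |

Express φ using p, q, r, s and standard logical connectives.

Only row (1,0,1,1) gives 0. So φ is 1 everywhere except there — the complement of the minterm p·¬q·r·s.

φ(p, q, r, s) = not (((p and not q) and r) and s)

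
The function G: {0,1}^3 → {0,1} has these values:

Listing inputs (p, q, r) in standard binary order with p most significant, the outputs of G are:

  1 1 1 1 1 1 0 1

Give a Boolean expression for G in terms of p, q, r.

G is 0 on exactly one input, (1,1,0), whose minterm is p·q·¬r. So G is the negation of that single conjunction.

G(p, q, r) = ~((p & q) & ~r)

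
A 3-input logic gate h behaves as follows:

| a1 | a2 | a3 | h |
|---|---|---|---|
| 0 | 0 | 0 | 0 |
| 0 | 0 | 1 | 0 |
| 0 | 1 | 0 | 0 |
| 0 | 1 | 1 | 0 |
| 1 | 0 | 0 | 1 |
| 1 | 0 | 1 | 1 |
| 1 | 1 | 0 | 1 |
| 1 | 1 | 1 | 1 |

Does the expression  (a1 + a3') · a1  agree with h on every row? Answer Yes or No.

Test each input against both h and the formula:
  a1=0, a2=0, a3=0: formula gives 0, h = 0 ✓
  a1=0, a2=0, a3=1: formula gives 0, h = 0 ✓
  a1=0, a2=1, a3=0: formula gives 0, h = 0 ✓
  a1=0, a2=1, a3=1: formula gives 0, h = 0 ✓
  a1=1, a2=0, a3=0: formula gives 1, h = 1 ✓
  … (the remaining 3 rows also agree.)
All 8 rows match — the expression computes h exactly.

Yes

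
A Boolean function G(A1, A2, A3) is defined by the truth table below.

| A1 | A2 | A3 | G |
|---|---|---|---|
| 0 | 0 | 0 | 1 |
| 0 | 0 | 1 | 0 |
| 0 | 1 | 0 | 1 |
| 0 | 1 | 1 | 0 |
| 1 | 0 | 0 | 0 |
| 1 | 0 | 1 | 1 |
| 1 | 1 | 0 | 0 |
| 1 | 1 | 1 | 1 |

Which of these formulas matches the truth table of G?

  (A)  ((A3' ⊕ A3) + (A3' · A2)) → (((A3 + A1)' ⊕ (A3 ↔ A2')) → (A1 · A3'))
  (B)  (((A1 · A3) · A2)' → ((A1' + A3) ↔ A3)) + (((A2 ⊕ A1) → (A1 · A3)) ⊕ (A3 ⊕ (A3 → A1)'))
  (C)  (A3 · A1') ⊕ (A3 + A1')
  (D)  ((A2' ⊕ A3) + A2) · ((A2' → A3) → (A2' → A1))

(A): at (0,0,0) it gives 0, but G = 1 — eliminated.
(B): at (0,0,1) it gives 1, but G = 0 — eliminated.
(D): at (0,1,1) it gives 1, but G = 0 — eliminated.
Only (C) survives; checking it on all 8 rows confirms it matches G.

C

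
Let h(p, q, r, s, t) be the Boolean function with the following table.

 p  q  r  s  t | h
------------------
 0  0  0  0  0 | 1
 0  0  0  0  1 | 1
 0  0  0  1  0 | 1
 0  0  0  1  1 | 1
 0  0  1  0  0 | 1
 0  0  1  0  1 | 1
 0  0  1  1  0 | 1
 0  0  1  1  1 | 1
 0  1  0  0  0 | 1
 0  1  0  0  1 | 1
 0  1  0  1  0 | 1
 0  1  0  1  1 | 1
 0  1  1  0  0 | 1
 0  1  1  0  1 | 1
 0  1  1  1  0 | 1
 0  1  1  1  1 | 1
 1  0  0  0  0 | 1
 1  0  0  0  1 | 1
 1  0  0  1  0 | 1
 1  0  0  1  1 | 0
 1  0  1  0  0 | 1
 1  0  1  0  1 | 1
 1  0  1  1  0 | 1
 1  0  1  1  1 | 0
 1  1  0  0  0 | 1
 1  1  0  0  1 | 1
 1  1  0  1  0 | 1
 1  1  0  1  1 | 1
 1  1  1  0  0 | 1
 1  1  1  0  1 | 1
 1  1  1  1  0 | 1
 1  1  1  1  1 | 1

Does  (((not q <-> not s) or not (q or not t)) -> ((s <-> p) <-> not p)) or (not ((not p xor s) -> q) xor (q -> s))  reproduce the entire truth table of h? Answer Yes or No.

Yes

Test each input against both h and the formula:
  p=0, q=0, r=0, s=0, t=0: formula gives 1, h = 1 ✓
  p=0, q=0, r=0, s=0, t=1: formula gives 1, h = 1 ✓
  p=0, q=0, r=0, s=1, t=0: formula gives 1, h = 1 ✓
  p=0, q=0, r=0, s=1, t=1: formula gives 1, h = 1 ✓
  …and likewise for the remaining 28 rows.
Every row agrees, so the formula is equivalent.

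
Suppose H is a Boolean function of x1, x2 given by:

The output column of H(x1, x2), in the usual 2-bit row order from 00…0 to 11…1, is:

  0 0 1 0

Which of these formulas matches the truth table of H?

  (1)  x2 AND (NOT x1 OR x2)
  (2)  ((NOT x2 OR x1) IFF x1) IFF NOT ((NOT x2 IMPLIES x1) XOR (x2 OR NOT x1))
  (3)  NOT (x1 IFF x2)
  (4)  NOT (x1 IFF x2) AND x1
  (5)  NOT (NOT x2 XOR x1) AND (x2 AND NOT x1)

4

(1) fails at (0,1): the formula yields 1, H is 0.
(2) fails at (0,0): the formula yields 1, H is 0.
(3) fails at (0,1): the formula yields 1, H is 0.
(5) fails at (0,1): the formula yields 1, H is 0.
Only (4) survives; checking it on all 4 rows confirms it matches H.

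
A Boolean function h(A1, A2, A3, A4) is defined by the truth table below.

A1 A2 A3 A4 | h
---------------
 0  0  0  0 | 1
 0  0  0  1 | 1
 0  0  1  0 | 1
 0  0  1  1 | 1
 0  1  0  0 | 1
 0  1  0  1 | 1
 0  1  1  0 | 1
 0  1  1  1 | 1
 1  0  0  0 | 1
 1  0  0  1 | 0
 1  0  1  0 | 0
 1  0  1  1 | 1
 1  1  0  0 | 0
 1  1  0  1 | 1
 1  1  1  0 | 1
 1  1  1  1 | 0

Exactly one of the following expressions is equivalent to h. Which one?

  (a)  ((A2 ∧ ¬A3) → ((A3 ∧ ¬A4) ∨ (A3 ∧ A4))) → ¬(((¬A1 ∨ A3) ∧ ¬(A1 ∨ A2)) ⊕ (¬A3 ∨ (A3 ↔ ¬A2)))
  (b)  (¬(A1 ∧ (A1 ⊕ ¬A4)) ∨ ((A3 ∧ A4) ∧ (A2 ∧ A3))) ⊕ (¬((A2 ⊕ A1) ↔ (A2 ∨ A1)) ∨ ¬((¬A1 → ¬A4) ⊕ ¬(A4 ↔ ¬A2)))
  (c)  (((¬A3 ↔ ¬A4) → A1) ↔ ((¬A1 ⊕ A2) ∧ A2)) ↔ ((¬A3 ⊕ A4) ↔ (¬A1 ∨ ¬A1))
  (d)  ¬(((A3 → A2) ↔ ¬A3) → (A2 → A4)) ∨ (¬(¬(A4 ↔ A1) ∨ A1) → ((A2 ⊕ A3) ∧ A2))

c

(a) fails at (1,0,0,0): the formula yields 0, h is 1.
(b) fails at (0,0,0,0): the formula yields 0, h is 1.
(d) fails at (0,0,0,0): the formula yields 0, h is 1.
That leaves (c). Evaluating it on every row reproduces the table of h exactly.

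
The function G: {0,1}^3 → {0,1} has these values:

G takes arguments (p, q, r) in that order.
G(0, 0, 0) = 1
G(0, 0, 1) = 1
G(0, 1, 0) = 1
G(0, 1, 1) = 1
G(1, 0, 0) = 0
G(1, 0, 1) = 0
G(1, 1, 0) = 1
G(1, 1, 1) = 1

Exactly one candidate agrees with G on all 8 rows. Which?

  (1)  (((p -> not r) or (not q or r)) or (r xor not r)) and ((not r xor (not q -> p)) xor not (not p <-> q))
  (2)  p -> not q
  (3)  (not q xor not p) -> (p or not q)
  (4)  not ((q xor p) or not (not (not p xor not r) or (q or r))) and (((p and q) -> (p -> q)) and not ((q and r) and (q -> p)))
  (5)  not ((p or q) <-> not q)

5

(1): at (0,0,0) it gives 0, but G = 1 — eliminated.
(2): at (1,0,0) it gives 1, but G = 0 — eliminated.
(3): at (0,1,0) it gives 0, but G = 1 — eliminated.
(4): at (0,1,0) it gives 0, but G = 1 — eliminated.
(5) is the remaining candidate, and it agrees with G on all 8 inputs.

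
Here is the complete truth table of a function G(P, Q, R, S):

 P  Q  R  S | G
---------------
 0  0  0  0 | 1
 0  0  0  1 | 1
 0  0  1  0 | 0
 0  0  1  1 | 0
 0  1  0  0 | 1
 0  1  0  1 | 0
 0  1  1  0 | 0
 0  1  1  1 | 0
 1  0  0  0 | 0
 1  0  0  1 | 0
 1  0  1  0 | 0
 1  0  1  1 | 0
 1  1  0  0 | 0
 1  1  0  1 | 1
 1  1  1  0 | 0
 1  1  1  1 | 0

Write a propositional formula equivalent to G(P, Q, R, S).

Collect the rows where G=1 — (0,0,0,0), (0,0,0,1), (0,1,0,0), (1,1,0,1) — and write one minterm per row: ¬P·¬Q·¬R·¬S, ¬P·¬Q·¬R·S, ¬P·Q·¬R·¬S, P·Q·¬R·S. Their union (logical OR) reproduces the table exactly.

G(P, Q, R, S) = (((((not P and not Q) and not R) and not S) or (((not P and not Q) and not R) and S)) or (((not P and Q) and not R) and not S)) or (((P and Q) and not R) and S)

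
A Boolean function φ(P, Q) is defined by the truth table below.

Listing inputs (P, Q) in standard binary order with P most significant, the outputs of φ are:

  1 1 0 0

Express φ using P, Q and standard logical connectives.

φ(P, Q) = P'

The output is the negation of P.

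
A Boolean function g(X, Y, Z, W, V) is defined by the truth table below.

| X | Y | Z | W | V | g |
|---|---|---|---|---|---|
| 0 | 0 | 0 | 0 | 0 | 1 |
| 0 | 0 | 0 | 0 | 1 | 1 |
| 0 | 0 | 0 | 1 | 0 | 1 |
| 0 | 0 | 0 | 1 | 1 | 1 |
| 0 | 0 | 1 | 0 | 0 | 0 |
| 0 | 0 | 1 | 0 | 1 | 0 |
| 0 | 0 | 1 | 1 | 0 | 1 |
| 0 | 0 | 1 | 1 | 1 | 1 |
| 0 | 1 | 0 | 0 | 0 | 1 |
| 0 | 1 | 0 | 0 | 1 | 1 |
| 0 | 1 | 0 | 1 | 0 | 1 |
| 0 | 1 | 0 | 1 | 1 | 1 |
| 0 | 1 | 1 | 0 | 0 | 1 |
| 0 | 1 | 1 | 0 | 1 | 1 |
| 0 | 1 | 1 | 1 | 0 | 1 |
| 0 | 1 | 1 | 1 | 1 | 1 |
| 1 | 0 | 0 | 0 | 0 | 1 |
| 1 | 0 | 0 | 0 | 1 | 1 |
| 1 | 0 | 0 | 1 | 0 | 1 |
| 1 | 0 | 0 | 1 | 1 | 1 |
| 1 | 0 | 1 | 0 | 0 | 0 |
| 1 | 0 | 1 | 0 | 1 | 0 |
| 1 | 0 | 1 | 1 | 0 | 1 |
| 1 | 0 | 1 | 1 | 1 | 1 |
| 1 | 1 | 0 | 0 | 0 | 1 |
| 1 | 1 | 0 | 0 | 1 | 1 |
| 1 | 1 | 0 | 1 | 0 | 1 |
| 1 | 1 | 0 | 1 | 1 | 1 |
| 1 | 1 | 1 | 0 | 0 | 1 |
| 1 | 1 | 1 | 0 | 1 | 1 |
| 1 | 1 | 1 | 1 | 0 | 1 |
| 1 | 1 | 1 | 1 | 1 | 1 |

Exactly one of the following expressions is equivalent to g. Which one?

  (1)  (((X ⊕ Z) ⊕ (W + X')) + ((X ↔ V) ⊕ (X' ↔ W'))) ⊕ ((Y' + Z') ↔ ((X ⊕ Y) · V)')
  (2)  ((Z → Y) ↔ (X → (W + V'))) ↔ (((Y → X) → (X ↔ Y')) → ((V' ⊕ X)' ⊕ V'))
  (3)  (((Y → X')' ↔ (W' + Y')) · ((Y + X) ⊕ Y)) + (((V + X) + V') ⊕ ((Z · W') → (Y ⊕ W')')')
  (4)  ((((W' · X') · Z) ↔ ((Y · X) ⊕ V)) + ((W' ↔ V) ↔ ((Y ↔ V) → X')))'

(1) disagrees with g on (0,0,0,0,0) (formula → 0, table → 1); rule it out.
(2) disagrees with g on (0,0,1,1,0) (formula → 0, table → 1); rule it out.
(4) disagrees with g on (0,0,0,0,0) (formula → 0, table → 1); rule it out.
Only (3) survives; checking it on all 32 rows confirms it matches g.

3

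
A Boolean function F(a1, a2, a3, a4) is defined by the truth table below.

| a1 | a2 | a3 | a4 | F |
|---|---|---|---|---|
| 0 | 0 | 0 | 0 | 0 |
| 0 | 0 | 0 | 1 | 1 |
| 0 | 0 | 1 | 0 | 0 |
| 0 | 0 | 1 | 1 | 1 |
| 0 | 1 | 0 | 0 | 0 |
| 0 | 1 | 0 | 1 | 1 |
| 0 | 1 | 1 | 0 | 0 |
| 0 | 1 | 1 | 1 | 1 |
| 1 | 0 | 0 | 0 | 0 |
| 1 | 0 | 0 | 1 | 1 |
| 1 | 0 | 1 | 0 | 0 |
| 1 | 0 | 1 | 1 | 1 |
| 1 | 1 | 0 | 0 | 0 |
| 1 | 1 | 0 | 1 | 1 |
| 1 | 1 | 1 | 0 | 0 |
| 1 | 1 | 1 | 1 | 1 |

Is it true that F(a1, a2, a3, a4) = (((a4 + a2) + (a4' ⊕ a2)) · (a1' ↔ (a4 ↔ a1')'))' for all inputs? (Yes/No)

Yes

Evaluate (((a4 + a2) + (a4' ⊕ a2)) · (a1' ↔ (a4 ↔ a1')'))' on each row and compare to F:
  a1=0, a2=0, a3=0, a4=0: formula gives 0, F = 0 ✓
  a1=0, a2=0, a3=0, a4=1: formula gives 1, F = 1 ✓
  a1=0, a2=0, a3=1, a4=0: formula gives 0, F = 0 ✓
  a1=0, a2=0, a3=1, a4=1: formula gives 1, F = 1 ✓
  …and likewise for the remaining 12 rows.
Every row agrees, so the formula is equivalent.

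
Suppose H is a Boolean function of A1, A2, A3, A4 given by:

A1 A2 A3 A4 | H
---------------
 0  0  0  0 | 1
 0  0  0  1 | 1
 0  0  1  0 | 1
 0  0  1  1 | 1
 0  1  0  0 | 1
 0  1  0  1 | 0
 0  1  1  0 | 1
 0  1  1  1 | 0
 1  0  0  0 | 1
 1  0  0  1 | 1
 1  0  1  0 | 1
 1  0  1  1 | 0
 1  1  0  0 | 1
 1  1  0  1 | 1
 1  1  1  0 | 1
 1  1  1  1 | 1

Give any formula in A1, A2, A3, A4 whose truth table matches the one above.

The 0-rows are (0,1,0,1), (0,1,1,1), (1,0,1,1). Take each as a conjunction (¬A1·A2·¬A3·A4, ¬A1·A2·A3·A4, A1·¬A2·A3·A4), form their disjunction, and complement — that gives a formula that is 1 everywhere H is.

H(A1, A2, A3, A4) = ~(((((~A1 & A2) & ~A3) & A4) | (((~A1 & A2) & A3) & A4)) | (((A1 & ~A2) & A3) & A4))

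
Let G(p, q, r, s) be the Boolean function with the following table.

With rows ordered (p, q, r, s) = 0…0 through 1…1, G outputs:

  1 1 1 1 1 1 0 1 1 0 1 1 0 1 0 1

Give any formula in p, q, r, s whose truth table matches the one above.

G is 0 on only 4 rows — (0,1,1,0), (1,0,0,1), (1,1,0,0), (1,1,1,0). Writing each as a minterm (¬p·q·r·¬s, p·¬q·¬r·s, p·q·¬r·¬s, p·q·r·¬s) and OR-ing them characterizes exactly where G=0, so G is the negation of that disjunction.

G(p, q, r, s) = NOT ((((((NOT p AND q) AND r) AND NOT s) OR (((p AND NOT q) AND NOT r) AND s)) OR (((p AND q) AND NOT r) AND NOT s)) OR (((p AND q) AND r) AND NOT s))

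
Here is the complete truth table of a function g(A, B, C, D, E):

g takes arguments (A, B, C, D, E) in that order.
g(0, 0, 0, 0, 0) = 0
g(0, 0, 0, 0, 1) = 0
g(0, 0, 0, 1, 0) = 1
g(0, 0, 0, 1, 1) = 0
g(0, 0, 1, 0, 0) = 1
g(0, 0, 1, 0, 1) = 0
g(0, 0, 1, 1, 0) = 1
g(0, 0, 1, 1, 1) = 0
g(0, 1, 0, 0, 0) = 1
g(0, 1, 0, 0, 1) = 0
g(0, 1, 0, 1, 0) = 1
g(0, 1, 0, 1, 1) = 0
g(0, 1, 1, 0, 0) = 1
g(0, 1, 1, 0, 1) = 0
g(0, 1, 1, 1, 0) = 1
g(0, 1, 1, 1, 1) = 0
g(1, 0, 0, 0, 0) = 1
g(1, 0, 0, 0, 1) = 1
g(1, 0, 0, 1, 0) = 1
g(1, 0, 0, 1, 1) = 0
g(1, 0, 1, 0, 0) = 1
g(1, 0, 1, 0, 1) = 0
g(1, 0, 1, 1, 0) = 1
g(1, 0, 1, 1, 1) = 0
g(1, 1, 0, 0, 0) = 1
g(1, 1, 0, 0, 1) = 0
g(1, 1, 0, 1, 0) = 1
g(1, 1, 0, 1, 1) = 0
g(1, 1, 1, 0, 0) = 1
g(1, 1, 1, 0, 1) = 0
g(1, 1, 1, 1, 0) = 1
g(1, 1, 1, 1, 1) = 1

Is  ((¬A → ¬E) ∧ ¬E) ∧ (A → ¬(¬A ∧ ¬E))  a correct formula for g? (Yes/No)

No

Check the formula against g row by row:
  A=0, B=0, C=0, D=0, E=0: formula gives 1, but g = 0 ✗
Row (0,0,0,0,0) is a counterexample, so the formula is not equivalent to g.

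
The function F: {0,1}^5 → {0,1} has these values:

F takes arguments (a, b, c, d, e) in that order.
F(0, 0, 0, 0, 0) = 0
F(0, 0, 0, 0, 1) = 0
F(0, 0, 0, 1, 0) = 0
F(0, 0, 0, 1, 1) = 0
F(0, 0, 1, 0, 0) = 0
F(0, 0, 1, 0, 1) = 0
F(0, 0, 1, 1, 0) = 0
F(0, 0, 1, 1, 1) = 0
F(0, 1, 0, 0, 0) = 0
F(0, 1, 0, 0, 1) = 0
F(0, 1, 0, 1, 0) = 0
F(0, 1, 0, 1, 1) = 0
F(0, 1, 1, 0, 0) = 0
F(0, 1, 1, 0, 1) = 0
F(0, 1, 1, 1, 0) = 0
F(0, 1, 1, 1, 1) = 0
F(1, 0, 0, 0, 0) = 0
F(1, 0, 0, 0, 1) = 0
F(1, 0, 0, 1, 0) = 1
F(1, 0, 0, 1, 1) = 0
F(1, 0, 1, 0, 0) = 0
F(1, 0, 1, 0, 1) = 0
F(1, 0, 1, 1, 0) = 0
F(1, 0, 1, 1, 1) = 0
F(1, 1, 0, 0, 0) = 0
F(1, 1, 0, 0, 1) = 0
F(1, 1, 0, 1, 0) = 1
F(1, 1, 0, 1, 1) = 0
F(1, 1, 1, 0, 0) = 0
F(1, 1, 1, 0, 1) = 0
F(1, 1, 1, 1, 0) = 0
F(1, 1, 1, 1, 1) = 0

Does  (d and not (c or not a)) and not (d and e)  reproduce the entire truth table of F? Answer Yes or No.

Yes

Test each input against both F and the formula:
  a=0, b=0, c=0, d=0, e=0: formula gives 0, F = 0 ✓
  a=0, b=0, c=0, d=0, e=1: formula gives 0, F = 0 ✓
  a=0, b=0, c=0, d=1, e=0: formula gives 0, F = 0 ✓
  a=0, b=0, c=0, d=1, e=1: formula gives 0, F = 0 ✓
  … (the remaining 28 rows also agree.)
No disagreement on any input; they are logically equivalent.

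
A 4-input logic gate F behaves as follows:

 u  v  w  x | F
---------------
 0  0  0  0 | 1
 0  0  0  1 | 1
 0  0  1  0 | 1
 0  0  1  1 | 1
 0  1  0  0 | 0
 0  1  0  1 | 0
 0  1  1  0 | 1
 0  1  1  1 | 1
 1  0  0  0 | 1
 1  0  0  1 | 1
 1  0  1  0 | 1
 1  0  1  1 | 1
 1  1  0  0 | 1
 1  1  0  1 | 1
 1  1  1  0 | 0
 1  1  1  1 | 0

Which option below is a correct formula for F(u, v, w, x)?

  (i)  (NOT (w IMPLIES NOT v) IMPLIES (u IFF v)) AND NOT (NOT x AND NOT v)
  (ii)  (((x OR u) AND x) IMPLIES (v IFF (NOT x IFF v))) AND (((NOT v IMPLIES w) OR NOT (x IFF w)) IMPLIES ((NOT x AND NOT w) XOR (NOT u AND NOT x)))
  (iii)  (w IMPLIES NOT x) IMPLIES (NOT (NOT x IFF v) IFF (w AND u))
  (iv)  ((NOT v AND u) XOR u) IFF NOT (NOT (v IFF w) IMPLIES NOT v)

iv

(i): at (0,0,0,0) it gives 0, but F = 1 — eliminated.
(ii): at (0,0,0,1) it gives 0, but F = 1 — eliminated.
(iii): at (0,0,0,0) it gives 0, but F = 1 — eliminated.
Only (iv) survives; checking it on all 16 rows confirms it matches F.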